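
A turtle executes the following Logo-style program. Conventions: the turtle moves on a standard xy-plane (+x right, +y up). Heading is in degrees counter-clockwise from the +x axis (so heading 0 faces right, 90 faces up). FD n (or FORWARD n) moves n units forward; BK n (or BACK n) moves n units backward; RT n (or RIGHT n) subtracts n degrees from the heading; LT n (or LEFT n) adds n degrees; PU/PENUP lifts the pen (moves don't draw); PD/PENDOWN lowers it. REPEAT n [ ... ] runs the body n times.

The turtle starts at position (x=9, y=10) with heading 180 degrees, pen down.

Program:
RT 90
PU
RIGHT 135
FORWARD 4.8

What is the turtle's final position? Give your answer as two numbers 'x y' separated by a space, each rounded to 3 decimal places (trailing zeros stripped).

Executing turtle program step by step:
Start: pos=(9,10), heading=180, pen down
RT 90: heading 180 -> 90
PU: pen up
RT 135: heading 90 -> 315
FD 4.8: (9,10) -> (12.394,6.606) [heading=315, move]
Final: pos=(12.394,6.606), heading=315, 0 segment(s) drawn

Answer: 12.394 6.606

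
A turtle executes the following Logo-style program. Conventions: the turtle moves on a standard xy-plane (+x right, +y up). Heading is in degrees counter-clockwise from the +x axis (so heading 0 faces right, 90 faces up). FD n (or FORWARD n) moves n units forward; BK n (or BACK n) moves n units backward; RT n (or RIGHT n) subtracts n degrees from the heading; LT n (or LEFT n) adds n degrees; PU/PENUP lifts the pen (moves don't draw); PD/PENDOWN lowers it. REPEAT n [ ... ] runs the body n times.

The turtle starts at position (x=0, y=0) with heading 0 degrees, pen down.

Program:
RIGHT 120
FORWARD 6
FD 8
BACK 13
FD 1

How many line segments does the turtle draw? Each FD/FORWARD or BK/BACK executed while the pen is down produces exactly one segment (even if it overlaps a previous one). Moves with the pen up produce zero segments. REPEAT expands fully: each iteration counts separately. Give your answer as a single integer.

Executing turtle program step by step:
Start: pos=(0,0), heading=0, pen down
RT 120: heading 0 -> 240
FD 6: (0,0) -> (-3,-5.196) [heading=240, draw]
FD 8: (-3,-5.196) -> (-7,-12.124) [heading=240, draw]
BK 13: (-7,-12.124) -> (-0.5,-0.866) [heading=240, draw]
FD 1: (-0.5,-0.866) -> (-1,-1.732) [heading=240, draw]
Final: pos=(-1,-1.732), heading=240, 4 segment(s) drawn
Segments drawn: 4

Answer: 4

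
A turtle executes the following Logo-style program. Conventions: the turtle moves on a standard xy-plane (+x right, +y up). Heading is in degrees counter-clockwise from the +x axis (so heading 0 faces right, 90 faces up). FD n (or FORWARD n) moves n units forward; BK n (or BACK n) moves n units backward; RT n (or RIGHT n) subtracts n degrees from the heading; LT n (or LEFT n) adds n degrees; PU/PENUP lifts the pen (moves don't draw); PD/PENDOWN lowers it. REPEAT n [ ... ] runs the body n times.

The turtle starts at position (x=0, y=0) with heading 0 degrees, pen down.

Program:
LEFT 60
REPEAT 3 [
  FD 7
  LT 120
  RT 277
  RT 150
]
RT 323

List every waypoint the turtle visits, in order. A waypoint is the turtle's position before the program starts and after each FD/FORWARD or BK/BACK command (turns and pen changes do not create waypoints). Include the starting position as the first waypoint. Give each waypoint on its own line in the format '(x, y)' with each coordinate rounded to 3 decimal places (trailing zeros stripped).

Answer: (0, 0)
(3.5, 6.062)
(0.765, 12.506)
(-6.027, 14.199)

Derivation:
Executing turtle program step by step:
Start: pos=(0,0), heading=0, pen down
LT 60: heading 0 -> 60
REPEAT 3 [
  -- iteration 1/3 --
  FD 7: (0,0) -> (3.5,6.062) [heading=60, draw]
  LT 120: heading 60 -> 180
  RT 277: heading 180 -> 263
  RT 150: heading 263 -> 113
  -- iteration 2/3 --
  FD 7: (3.5,6.062) -> (0.765,12.506) [heading=113, draw]
  LT 120: heading 113 -> 233
  RT 277: heading 233 -> 316
  RT 150: heading 316 -> 166
  -- iteration 3/3 --
  FD 7: (0.765,12.506) -> (-6.027,14.199) [heading=166, draw]
  LT 120: heading 166 -> 286
  RT 277: heading 286 -> 9
  RT 150: heading 9 -> 219
]
RT 323: heading 219 -> 256
Final: pos=(-6.027,14.199), heading=256, 3 segment(s) drawn
Waypoints (4 total):
(0, 0)
(3.5, 6.062)
(0.765, 12.506)
(-6.027, 14.199)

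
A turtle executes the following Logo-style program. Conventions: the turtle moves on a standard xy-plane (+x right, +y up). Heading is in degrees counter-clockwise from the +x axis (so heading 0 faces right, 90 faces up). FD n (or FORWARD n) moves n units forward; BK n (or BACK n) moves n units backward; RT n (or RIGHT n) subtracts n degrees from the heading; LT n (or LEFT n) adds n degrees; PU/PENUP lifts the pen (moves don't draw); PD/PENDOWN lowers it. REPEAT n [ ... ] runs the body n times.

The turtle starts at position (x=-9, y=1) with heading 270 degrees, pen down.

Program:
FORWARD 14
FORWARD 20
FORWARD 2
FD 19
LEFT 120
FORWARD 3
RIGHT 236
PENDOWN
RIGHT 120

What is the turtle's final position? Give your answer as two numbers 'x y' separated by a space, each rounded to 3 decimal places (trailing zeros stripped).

Answer: -6.402 -52.5

Derivation:
Executing turtle program step by step:
Start: pos=(-9,1), heading=270, pen down
FD 14: (-9,1) -> (-9,-13) [heading=270, draw]
FD 20: (-9,-13) -> (-9,-33) [heading=270, draw]
FD 2: (-9,-33) -> (-9,-35) [heading=270, draw]
FD 19: (-9,-35) -> (-9,-54) [heading=270, draw]
LT 120: heading 270 -> 30
FD 3: (-9,-54) -> (-6.402,-52.5) [heading=30, draw]
RT 236: heading 30 -> 154
PD: pen down
RT 120: heading 154 -> 34
Final: pos=(-6.402,-52.5), heading=34, 5 segment(s) drawn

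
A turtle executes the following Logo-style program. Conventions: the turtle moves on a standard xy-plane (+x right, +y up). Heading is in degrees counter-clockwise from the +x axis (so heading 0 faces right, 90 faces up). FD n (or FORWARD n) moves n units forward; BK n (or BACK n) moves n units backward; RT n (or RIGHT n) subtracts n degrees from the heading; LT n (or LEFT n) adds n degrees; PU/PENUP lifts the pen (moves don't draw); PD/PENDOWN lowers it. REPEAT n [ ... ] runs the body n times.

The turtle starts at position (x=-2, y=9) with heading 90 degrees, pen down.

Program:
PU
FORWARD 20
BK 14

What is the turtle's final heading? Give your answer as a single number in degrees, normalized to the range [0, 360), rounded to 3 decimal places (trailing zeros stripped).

Executing turtle program step by step:
Start: pos=(-2,9), heading=90, pen down
PU: pen up
FD 20: (-2,9) -> (-2,29) [heading=90, move]
BK 14: (-2,29) -> (-2,15) [heading=90, move]
Final: pos=(-2,15), heading=90, 0 segment(s) drawn

Answer: 90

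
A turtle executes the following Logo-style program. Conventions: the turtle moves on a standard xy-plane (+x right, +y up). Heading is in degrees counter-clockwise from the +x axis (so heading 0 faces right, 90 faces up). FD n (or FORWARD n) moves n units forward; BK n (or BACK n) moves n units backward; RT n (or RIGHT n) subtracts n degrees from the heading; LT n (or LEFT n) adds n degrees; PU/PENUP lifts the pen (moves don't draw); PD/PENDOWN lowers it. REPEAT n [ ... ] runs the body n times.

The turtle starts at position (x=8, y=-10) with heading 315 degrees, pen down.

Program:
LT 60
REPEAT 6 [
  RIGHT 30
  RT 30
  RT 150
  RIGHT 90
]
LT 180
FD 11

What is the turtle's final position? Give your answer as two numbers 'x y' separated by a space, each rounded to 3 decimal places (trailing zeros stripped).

Executing turtle program step by step:
Start: pos=(8,-10), heading=315, pen down
LT 60: heading 315 -> 15
REPEAT 6 [
  -- iteration 1/6 --
  RT 30: heading 15 -> 345
  RT 30: heading 345 -> 315
  RT 150: heading 315 -> 165
  RT 90: heading 165 -> 75
  -- iteration 2/6 --
  RT 30: heading 75 -> 45
  RT 30: heading 45 -> 15
  RT 150: heading 15 -> 225
  RT 90: heading 225 -> 135
  -- iteration 3/6 --
  RT 30: heading 135 -> 105
  RT 30: heading 105 -> 75
  RT 150: heading 75 -> 285
  RT 90: heading 285 -> 195
  -- iteration 4/6 --
  RT 30: heading 195 -> 165
  RT 30: heading 165 -> 135
  RT 150: heading 135 -> 345
  RT 90: heading 345 -> 255
  -- iteration 5/6 --
  RT 30: heading 255 -> 225
  RT 30: heading 225 -> 195
  RT 150: heading 195 -> 45
  RT 90: heading 45 -> 315
  -- iteration 6/6 --
  RT 30: heading 315 -> 285
  RT 30: heading 285 -> 255
  RT 150: heading 255 -> 105
  RT 90: heading 105 -> 15
]
LT 180: heading 15 -> 195
FD 11: (8,-10) -> (-2.625,-12.847) [heading=195, draw]
Final: pos=(-2.625,-12.847), heading=195, 1 segment(s) drawn

Answer: -2.625 -12.847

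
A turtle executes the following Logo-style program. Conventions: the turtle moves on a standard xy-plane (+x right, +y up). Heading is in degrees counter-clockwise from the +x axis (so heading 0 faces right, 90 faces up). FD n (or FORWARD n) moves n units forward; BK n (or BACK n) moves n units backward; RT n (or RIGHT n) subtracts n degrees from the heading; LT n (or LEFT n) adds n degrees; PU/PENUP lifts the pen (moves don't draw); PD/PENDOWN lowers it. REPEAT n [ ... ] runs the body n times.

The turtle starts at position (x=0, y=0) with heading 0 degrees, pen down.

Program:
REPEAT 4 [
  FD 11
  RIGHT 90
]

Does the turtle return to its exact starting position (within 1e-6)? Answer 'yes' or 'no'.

Answer: yes

Derivation:
Executing turtle program step by step:
Start: pos=(0,0), heading=0, pen down
REPEAT 4 [
  -- iteration 1/4 --
  FD 11: (0,0) -> (11,0) [heading=0, draw]
  RT 90: heading 0 -> 270
  -- iteration 2/4 --
  FD 11: (11,0) -> (11,-11) [heading=270, draw]
  RT 90: heading 270 -> 180
  -- iteration 3/4 --
  FD 11: (11,-11) -> (0,-11) [heading=180, draw]
  RT 90: heading 180 -> 90
  -- iteration 4/4 --
  FD 11: (0,-11) -> (0,0) [heading=90, draw]
  RT 90: heading 90 -> 0
]
Final: pos=(0,0), heading=0, 4 segment(s) drawn

Start position: (0, 0)
Final position: (0, 0)
Distance = 0; < 1e-6 -> CLOSED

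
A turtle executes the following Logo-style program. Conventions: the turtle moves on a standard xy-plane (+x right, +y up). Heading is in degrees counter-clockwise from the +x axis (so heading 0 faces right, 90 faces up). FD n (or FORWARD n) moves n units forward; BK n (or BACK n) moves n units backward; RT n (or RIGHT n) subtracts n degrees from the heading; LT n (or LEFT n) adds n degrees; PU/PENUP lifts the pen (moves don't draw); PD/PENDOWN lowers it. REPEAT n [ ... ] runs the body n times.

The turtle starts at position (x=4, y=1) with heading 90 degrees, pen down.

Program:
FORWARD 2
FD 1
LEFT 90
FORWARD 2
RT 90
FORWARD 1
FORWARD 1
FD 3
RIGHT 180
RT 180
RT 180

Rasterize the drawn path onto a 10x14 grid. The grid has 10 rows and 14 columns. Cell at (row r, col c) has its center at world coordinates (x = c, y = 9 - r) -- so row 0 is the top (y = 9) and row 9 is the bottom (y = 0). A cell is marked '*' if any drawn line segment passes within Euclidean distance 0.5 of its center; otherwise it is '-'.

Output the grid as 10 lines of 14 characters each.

Segment 0: (4,1) -> (4,3)
Segment 1: (4,3) -> (4,4)
Segment 2: (4,4) -> (2,4)
Segment 3: (2,4) -> (2,5)
Segment 4: (2,5) -> (2,6)
Segment 5: (2,6) -> (2,9)

Answer: --*-----------
--*-----------
--*-----------
--*-----------
--*-----------
--***---------
----*---------
----*---------
----*---------
--------------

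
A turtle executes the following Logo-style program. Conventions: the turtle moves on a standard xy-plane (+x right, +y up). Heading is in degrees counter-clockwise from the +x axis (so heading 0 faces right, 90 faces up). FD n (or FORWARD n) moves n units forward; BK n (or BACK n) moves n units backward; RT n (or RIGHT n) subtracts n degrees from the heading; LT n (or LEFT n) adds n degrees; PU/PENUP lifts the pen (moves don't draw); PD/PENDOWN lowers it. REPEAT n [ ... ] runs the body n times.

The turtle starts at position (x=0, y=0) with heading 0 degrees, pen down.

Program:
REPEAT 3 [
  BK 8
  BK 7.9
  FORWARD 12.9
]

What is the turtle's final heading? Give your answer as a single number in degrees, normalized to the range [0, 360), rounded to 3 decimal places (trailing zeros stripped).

Executing turtle program step by step:
Start: pos=(0,0), heading=0, pen down
REPEAT 3 [
  -- iteration 1/3 --
  BK 8: (0,0) -> (-8,0) [heading=0, draw]
  BK 7.9: (-8,0) -> (-15.9,0) [heading=0, draw]
  FD 12.9: (-15.9,0) -> (-3,0) [heading=0, draw]
  -- iteration 2/3 --
  BK 8: (-3,0) -> (-11,0) [heading=0, draw]
  BK 7.9: (-11,0) -> (-18.9,0) [heading=0, draw]
  FD 12.9: (-18.9,0) -> (-6,0) [heading=0, draw]
  -- iteration 3/3 --
  BK 8: (-6,0) -> (-14,0) [heading=0, draw]
  BK 7.9: (-14,0) -> (-21.9,0) [heading=0, draw]
  FD 12.9: (-21.9,0) -> (-9,0) [heading=0, draw]
]
Final: pos=(-9,0), heading=0, 9 segment(s) drawn

Answer: 0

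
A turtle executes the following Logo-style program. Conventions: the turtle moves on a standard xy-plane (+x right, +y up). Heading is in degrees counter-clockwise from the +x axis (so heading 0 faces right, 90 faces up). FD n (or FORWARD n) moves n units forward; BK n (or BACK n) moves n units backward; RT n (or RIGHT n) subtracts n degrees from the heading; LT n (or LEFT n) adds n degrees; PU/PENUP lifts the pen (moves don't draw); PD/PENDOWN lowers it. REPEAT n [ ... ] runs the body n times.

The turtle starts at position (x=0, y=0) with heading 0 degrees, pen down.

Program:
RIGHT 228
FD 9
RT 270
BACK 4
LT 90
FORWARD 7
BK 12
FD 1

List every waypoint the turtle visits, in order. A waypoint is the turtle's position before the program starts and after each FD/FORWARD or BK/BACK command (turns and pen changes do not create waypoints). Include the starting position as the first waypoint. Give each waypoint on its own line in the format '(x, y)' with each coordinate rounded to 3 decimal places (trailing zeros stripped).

Answer: (0, 0)
(-6.022, 6.688)
(-3.05, 9.365)
(1.634, 4.163)
(-6.395, 13.081)
(-5.726, 12.337)

Derivation:
Executing turtle program step by step:
Start: pos=(0,0), heading=0, pen down
RT 228: heading 0 -> 132
FD 9: (0,0) -> (-6.022,6.688) [heading=132, draw]
RT 270: heading 132 -> 222
BK 4: (-6.022,6.688) -> (-3.05,9.365) [heading=222, draw]
LT 90: heading 222 -> 312
FD 7: (-3.05,9.365) -> (1.634,4.163) [heading=312, draw]
BK 12: (1.634,4.163) -> (-6.395,13.081) [heading=312, draw]
FD 1: (-6.395,13.081) -> (-5.726,12.337) [heading=312, draw]
Final: pos=(-5.726,12.337), heading=312, 5 segment(s) drawn
Waypoints (6 total):
(0, 0)
(-6.022, 6.688)
(-3.05, 9.365)
(1.634, 4.163)
(-6.395, 13.081)
(-5.726, 12.337)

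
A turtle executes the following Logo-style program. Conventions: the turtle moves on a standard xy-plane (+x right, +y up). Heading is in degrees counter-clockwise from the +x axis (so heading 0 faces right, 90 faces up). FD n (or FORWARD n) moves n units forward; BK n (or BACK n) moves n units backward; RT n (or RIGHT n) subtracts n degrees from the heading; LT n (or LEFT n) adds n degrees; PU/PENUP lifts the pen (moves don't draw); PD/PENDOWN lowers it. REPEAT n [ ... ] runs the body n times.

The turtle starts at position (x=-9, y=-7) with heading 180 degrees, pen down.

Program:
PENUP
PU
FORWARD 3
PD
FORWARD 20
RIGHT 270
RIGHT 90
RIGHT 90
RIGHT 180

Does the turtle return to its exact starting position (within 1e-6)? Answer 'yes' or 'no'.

Executing turtle program step by step:
Start: pos=(-9,-7), heading=180, pen down
PU: pen up
PU: pen up
FD 3: (-9,-7) -> (-12,-7) [heading=180, move]
PD: pen down
FD 20: (-12,-7) -> (-32,-7) [heading=180, draw]
RT 270: heading 180 -> 270
RT 90: heading 270 -> 180
RT 90: heading 180 -> 90
RT 180: heading 90 -> 270
Final: pos=(-32,-7), heading=270, 1 segment(s) drawn

Start position: (-9, -7)
Final position: (-32, -7)
Distance = 23; >= 1e-6 -> NOT closed

Answer: no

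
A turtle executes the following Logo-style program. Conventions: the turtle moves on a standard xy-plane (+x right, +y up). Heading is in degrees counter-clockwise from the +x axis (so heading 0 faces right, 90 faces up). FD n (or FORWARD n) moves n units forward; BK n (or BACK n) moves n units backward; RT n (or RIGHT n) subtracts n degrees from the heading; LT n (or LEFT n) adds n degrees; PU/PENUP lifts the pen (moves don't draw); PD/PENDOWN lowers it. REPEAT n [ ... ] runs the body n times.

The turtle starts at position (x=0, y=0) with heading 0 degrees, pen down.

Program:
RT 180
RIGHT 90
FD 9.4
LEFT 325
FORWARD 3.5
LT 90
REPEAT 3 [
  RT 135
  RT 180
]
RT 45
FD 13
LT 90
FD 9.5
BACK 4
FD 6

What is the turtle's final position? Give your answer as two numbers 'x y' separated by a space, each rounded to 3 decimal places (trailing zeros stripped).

Executing turtle program step by step:
Start: pos=(0,0), heading=0, pen down
RT 180: heading 0 -> 180
RT 90: heading 180 -> 90
FD 9.4: (0,0) -> (0,9.4) [heading=90, draw]
LT 325: heading 90 -> 55
FD 3.5: (0,9.4) -> (2.008,12.267) [heading=55, draw]
LT 90: heading 55 -> 145
REPEAT 3 [
  -- iteration 1/3 --
  RT 135: heading 145 -> 10
  RT 180: heading 10 -> 190
  -- iteration 2/3 --
  RT 135: heading 190 -> 55
  RT 180: heading 55 -> 235
  -- iteration 3/3 --
  RT 135: heading 235 -> 100
  RT 180: heading 100 -> 280
]
RT 45: heading 280 -> 235
FD 13: (2.008,12.267) -> (-5.449,1.618) [heading=235, draw]
LT 90: heading 235 -> 325
FD 9.5: (-5.449,1.618) -> (2.333,-3.831) [heading=325, draw]
BK 4: (2.333,-3.831) -> (-0.944,-1.537) [heading=325, draw]
FD 6: (-0.944,-1.537) -> (3.971,-4.978) [heading=325, draw]
Final: pos=(3.971,-4.978), heading=325, 6 segment(s) drawn

Answer: 3.971 -4.978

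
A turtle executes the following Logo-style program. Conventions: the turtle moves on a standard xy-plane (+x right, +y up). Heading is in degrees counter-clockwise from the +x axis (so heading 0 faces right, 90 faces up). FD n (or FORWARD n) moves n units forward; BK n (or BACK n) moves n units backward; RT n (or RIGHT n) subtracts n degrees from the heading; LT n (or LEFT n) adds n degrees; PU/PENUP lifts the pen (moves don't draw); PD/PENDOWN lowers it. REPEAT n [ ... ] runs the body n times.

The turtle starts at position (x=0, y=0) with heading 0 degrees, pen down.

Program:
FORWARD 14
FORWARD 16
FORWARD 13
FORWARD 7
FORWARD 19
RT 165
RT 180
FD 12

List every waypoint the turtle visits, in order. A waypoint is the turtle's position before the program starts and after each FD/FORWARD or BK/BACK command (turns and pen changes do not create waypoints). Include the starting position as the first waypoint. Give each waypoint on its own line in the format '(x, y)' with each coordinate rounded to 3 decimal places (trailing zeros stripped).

Executing turtle program step by step:
Start: pos=(0,0), heading=0, pen down
FD 14: (0,0) -> (14,0) [heading=0, draw]
FD 16: (14,0) -> (30,0) [heading=0, draw]
FD 13: (30,0) -> (43,0) [heading=0, draw]
FD 7: (43,0) -> (50,0) [heading=0, draw]
FD 19: (50,0) -> (69,0) [heading=0, draw]
RT 165: heading 0 -> 195
RT 180: heading 195 -> 15
FD 12: (69,0) -> (80.591,3.106) [heading=15, draw]
Final: pos=(80.591,3.106), heading=15, 6 segment(s) drawn
Waypoints (7 total):
(0, 0)
(14, 0)
(30, 0)
(43, 0)
(50, 0)
(69, 0)
(80.591, 3.106)

Answer: (0, 0)
(14, 0)
(30, 0)
(43, 0)
(50, 0)
(69, 0)
(80.591, 3.106)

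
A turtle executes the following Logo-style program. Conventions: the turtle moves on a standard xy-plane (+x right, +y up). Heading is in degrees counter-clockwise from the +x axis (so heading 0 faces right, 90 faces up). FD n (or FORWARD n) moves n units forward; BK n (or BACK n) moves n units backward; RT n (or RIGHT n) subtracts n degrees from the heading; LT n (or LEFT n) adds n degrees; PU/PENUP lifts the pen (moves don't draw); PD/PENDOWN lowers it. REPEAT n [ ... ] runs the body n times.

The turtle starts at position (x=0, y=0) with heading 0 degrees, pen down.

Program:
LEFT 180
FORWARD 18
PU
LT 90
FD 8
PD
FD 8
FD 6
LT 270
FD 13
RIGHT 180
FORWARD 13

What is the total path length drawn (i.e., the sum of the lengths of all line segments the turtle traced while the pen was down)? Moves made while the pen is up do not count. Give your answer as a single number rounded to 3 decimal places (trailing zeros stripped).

Executing turtle program step by step:
Start: pos=(0,0), heading=0, pen down
LT 180: heading 0 -> 180
FD 18: (0,0) -> (-18,0) [heading=180, draw]
PU: pen up
LT 90: heading 180 -> 270
FD 8: (-18,0) -> (-18,-8) [heading=270, move]
PD: pen down
FD 8: (-18,-8) -> (-18,-16) [heading=270, draw]
FD 6: (-18,-16) -> (-18,-22) [heading=270, draw]
LT 270: heading 270 -> 180
FD 13: (-18,-22) -> (-31,-22) [heading=180, draw]
RT 180: heading 180 -> 0
FD 13: (-31,-22) -> (-18,-22) [heading=0, draw]
Final: pos=(-18,-22), heading=0, 5 segment(s) drawn

Segment lengths:
  seg 1: (0,0) -> (-18,0), length = 18
  seg 2: (-18,-8) -> (-18,-16), length = 8
  seg 3: (-18,-16) -> (-18,-22), length = 6
  seg 4: (-18,-22) -> (-31,-22), length = 13
  seg 5: (-31,-22) -> (-18,-22), length = 13
Total = 58

Answer: 58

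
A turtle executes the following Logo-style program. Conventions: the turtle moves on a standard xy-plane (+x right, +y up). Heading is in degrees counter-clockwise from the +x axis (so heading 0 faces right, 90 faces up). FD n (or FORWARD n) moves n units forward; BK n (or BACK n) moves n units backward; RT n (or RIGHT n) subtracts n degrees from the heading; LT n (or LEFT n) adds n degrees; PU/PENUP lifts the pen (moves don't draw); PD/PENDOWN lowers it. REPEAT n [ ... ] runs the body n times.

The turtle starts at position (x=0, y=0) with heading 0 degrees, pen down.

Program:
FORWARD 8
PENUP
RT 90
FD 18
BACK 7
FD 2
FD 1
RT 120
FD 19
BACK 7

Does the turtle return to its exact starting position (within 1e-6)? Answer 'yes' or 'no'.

Executing turtle program step by step:
Start: pos=(0,0), heading=0, pen down
FD 8: (0,0) -> (8,0) [heading=0, draw]
PU: pen up
RT 90: heading 0 -> 270
FD 18: (8,0) -> (8,-18) [heading=270, move]
BK 7: (8,-18) -> (8,-11) [heading=270, move]
FD 2: (8,-11) -> (8,-13) [heading=270, move]
FD 1: (8,-13) -> (8,-14) [heading=270, move]
RT 120: heading 270 -> 150
FD 19: (8,-14) -> (-8.454,-4.5) [heading=150, move]
BK 7: (-8.454,-4.5) -> (-2.392,-8) [heading=150, move]
Final: pos=(-2.392,-8), heading=150, 1 segment(s) drawn

Start position: (0, 0)
Final position: (-2.392, -8)
Distance = 8.35; >= 1e-6 -> NOT closed

Answer: no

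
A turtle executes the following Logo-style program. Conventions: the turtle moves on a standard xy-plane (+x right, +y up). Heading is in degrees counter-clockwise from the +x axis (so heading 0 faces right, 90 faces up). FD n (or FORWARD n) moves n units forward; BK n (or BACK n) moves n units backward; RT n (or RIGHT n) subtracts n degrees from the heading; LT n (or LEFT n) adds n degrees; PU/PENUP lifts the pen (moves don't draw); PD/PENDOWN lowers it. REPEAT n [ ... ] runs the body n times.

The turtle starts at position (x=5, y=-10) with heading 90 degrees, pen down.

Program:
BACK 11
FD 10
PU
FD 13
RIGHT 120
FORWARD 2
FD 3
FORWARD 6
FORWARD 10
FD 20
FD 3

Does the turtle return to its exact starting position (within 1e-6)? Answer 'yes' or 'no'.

Answer: no

Derivation:
Executing turtle program step by step:
Start: pos=(5,-10), heading=90, pen down
BK 11: (5,-10) -> (5,-21) [heading=90, draw]
FD 10: (5,-21) -> (5,-11) [heading=90, draw]
PU: pen up
FD 13: (5,-11) -> (5,2) [heading=90, move]
RT 120: heading 90 -> 330
FD 2: (5,2) -> (6.732,1) [heading=330, move]
FD 3: (6.732,1) -> (9.33,-0.5) [heading=330, move]
FD 6: (9.33,-0.5) -> (14.526,-3.5) [heading=330, move]
FD 10: (14.526,-3.5) -> (23.187,-8.5) [heading=330, move]
FD 20: (23.187,-8.5) -> (40.507,-18.5) [heading=330, move]
FD 3: (40.507,-18.5) -> (43.105,-20) [heading=330, move]
Final: pos=(43.105,-20), heading=330, 2 segment(s) drawn

Start position: (5, -10)
Final position: (43.105, -20)
Distance = 39.395; >= 1e-6 -> NOT closed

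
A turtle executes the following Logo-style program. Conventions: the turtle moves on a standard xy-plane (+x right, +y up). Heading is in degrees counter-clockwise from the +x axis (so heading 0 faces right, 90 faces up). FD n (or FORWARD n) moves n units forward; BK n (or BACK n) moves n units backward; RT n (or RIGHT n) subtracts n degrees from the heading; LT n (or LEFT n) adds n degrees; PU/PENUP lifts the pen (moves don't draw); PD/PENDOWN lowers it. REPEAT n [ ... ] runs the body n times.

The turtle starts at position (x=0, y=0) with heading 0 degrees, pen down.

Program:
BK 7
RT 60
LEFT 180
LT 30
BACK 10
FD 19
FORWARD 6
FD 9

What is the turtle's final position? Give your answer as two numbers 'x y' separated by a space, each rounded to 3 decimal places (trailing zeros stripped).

Answer: -27.785 12

Derivation:
Executing turtle program step by step:
Start: pos=(0,0), heading=0, pen down
BK 7: (0,0) -> (-7,0) [heading=0, draw]
RT 60: heading 0 -> 300
LT 180: heading 300 -> 120
LT 30: heading 120 -> 150
BK 10: (-7,0) -> (1.66,-5) [heading=150, draw]
FD 19: (1.66,-5) -> (-14.794,4.5) [heading=150, draw]
FD 6: (-14.794,4.5) -> (-19.99,7.5) [heading=150, draw]
FD 9: (-19.99,7.5) -> (-27.785,12) [heading=150, draw]
Final: pos=(-27.785,12), heading=150, 5 segment(s) drawn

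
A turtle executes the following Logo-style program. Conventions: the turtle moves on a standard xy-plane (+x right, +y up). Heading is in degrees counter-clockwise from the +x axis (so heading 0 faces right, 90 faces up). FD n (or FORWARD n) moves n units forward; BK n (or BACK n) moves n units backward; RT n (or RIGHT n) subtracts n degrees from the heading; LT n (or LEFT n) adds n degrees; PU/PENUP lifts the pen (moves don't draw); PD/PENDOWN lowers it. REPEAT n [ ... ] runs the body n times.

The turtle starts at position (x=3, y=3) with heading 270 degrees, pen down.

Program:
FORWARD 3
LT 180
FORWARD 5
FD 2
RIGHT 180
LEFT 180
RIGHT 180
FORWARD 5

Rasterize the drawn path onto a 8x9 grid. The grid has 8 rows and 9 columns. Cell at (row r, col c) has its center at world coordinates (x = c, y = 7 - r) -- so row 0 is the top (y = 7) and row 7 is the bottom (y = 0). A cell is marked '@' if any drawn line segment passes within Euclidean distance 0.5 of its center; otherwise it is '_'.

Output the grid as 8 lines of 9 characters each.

Answer: ___@_____
___@_____
___@_____
___@_____
___@_____
___@_____
___@_____
___@_____

Derivation:
Segment 0: (3,3) -> (3,0)
Segment 1: (3,0) -> (3,5)
Segment 2: (3,5) -> (3,7)
Segment 3: (3,7) -> (3,2)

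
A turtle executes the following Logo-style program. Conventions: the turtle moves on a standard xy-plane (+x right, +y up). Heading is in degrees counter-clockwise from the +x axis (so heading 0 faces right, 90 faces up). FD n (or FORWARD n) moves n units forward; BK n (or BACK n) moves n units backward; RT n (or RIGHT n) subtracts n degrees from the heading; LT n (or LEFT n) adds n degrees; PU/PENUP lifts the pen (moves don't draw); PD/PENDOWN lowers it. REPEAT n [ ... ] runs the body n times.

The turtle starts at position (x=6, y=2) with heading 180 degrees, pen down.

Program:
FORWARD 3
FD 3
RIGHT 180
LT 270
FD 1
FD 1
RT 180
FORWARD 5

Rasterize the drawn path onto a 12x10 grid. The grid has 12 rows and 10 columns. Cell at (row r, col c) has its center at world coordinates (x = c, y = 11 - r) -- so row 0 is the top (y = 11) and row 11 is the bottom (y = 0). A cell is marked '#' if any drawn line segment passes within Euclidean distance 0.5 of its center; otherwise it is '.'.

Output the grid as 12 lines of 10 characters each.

Answer: ..........
..........
..........
..........
..........
..........
#.........
#.........
#.........
#######...
#.........
#.........

Derivation:
Segment 0: (6,2) -> (3,2)
Segment 1: (3,2) -> (0,2)
Segment 2: (0,2) -> (-0,1)
Segment 3: (-0,1) -> (-0,0)
Segment 4: (-0,0) -> (-0,5)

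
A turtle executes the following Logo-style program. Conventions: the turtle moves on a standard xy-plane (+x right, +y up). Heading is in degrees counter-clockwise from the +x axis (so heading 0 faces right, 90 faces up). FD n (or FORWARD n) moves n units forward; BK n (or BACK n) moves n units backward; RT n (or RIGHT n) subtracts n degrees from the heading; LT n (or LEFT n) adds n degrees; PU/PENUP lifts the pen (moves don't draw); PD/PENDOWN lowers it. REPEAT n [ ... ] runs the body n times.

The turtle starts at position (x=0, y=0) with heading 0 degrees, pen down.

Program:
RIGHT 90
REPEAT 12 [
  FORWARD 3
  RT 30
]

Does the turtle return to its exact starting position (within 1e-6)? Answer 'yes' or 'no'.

Answer: yes

Derivation:
Executing turtle program step by step:
Start: pos=(0,0), heading=0, pen down
RT 90: heading 0 -> 270
REPEAT 12 [
  -- iteration 1/12 --
  FD 3: (0,0) -> (0,-3) [heading=270, draw]
  RT 30: heading 270 -> 240
  -- iteration 2/12 --
  FD 3: (0,-3) -> (-1.5,-5.598) [heading=240, draw]
  RT 30: heading 240 -> 210
  -- iteration 3/12 --
  FD 3: (-1.5,-5.598) -> (-4.098,-7.098) [heading=210, draw]
  RT 30: heading 210 -> 180
  -- iteration 4/12 --
  FD 3: (-4.098,-7.098) -> (-7.098,-7.098) [heading=180, draw]
  RT 30: heading 180 -> 150
  -- iteration 5/12 --
  FD 3: (-7.098,-7.098) -> (-9.696,-5.598) [heading=150, draw]
  RT 30: heading 150 -> 120
  -- iteration 6/12 --
  FD 3: (-9.696,-5.598) -> (-11.196,-3) [heading=120, draw]
  RT 30: heading 120 -> 90
  -- iteration 7/12 --
  FD 3: (-11.196,-3) -> (-11.196,0) [heading=90, draw]
  RT 30: heading 90 -> 60
  -- iteration 8/12 --
  FD 3: (-11.196,0) -> (-9.696,2.598) [heading=60, draw]
  RT 30: heading 60 -> 30
  -- iteration 9/12 --
  FD 3: (-9.696,2.598) -> (-7.098,4.098) [heading=30, draw]
  RT 30: heading 30 -> 0
  -- iteration 10/12 --
  FD 3: (-7.098,4.098) -> (-4.098,4.098) [heading=0, draw]
  RT 30: heading 0 -> 330
  -- iteration 11/12 --
  FD 3: (-4.098,4.098) -> (-1.5,2.598) [heading=330, draw]
  RT 30: heading 330 -> 300
  -- iteration 12/12 --
  FD 3: (-1.5,2.598) -> (0,0) [heading=300, draw]
  RT 30: heading 300 -> 270
]
Final: pos=(0,0), heading=270, 12 segment(s) drawn

Start position: (0, 0)
Final position: (0, 0)
Distance = 0; < 1e-6 -> CLOSED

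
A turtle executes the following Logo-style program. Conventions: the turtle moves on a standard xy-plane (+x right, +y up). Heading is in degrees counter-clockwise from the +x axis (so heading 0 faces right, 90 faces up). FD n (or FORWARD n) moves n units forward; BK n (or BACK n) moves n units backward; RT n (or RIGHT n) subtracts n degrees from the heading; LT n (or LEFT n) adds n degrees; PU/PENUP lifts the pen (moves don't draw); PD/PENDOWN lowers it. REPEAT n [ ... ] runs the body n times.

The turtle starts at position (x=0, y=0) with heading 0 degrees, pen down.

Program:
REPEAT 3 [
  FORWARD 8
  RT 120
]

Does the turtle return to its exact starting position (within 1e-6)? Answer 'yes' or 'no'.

Executing turtle program step by step:
Start: pos=(0,0), heading=0, pen down
REPEAT 3 [
  -- iteration 1/3 --
  FD 8: (0,0) -> (8,0) [heading=0, draw]
  RT 120: heading 0 -> 240
  -- iteration 2/3 --
  FD 8: (8,0) -> (4,-6.928) [heading=240, draw]
  RT 120: heading 240 -> 120
  -- iteration 3/3 --
  FD 8: (4,-6.928) -> (0,0) [heading=120, draw]
  RT 120: heading 120 -> 0
]
Final: pos=(0,0), heading=0, 3 segment(s) drawn

Start position: (0, 0)
Final position: (0, 0)
Distance = 0; < 1e-6 -> CLOSED

Answer: yes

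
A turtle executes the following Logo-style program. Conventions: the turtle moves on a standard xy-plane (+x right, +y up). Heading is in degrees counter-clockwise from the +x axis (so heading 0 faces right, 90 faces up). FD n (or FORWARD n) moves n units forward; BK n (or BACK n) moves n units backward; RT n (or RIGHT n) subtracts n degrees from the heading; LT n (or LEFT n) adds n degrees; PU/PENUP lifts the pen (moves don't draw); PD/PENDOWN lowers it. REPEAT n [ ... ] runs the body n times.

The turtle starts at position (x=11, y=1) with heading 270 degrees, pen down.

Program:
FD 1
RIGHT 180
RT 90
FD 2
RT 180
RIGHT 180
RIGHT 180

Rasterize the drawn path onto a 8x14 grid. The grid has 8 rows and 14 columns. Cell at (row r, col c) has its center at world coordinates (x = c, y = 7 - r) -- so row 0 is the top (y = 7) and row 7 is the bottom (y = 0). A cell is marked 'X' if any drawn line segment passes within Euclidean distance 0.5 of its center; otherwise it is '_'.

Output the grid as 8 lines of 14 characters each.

Segment 0: (11,1) -> (11,0)
Segment 1: (11,0) -> (13,0)

Answer: ______________
______________
______________
______________
______________
______________
___________X__
___________XXX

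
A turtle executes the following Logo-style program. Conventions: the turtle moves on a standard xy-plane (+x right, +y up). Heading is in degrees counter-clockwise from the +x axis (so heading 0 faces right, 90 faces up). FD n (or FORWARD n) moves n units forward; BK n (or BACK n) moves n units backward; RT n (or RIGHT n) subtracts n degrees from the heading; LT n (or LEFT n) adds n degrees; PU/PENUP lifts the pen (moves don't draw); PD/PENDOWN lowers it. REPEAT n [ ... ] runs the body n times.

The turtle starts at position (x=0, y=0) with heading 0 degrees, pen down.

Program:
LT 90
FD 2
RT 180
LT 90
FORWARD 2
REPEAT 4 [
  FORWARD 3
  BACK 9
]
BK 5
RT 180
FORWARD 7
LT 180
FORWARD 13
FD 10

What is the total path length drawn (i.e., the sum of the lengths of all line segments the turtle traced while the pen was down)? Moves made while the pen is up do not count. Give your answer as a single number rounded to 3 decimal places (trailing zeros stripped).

Executing turtle program step by step:
Start: pos=(0,0), heading=0, pen down
LT 90: heading 0 -> 90
FD 2: (0,0) -> (0,2) [heading=90, draw]
RT 180: heading 90 -> 270
LT 90: heading 270 -> 0
FD 2: (0,2) -> (2,2) [heading=0, draw]
REPEAT 4 [
  -- iteration 1/4 --
  FD 3: (2,2) -> (5,2) [heading=0, draw]
  BK 9: (5,2) -> (-4,2) [heading=0, draw]
  -- iteration 2/4 --
  FD 3: (-4,2) -> (-1,2) [heading=0, draw]
  BK 9: (-1,2) -> (-10,2) [heading=0, draw]
  -- iteration 3/4 --
  FD 3: (-10,2) -> (-7,2) [heading=0, draw]
  BK 9: (-7,2) -> (-16,2) [heading=0, draw]
  -- iteration 4/4 --
  FD 3: (-16,2) -> (-13,2) [heading=0, draw]
  BK 9: (-13,2) -> (-22,2) [heading=0, draw]
]
BK 5: (-22,2) -> (-27,2) [heading=0, draw]
RT 180: heading 0 -> 180
FD 7: (-27,2) -> (-34,2) [heading=180, draw]
LT 180: heading 180 -> 0
FD 13: (-34,2) -> (-21,2) [heading=0, draw]
FD 10: (-21,2) -> (-11,2) [heading=0, draw]
Final: pos=(-11,2), heading=0, 14 segment(s) drawn

Segment lengths:
  seg 1: (0,0) -> (0,2), length = 2
  seg 2: (0,2) -> (2,2), length = 2
  seg 3: (2,2) -> (5,2), length = 3
  seg 4: (5,2) -> (-4,2), length = 9
  seg 5: (-4,2) -> (-1,2), length = 3
  seg 6: (-1,2) -> (-10,2), length = 9
  seg 7: (-10,2) -> (-7,2), length = 3
  seg 8: (-7,2) -> (-16,2), length = 9
  seg 9: (-16,2) -> (-13,2), length = 3
  seg 10: (-13,2) -> (-22,2), length = 9
  seg 11: (-22,2) -> (-27,2), length = 5
  seg 12: (-27,2) -> (-34,2), length = 7
  seg 13: (-34,2) -> (-21,2), length = 13
  seg 14: (-21,2) -> (-11,2), length = 10
Total = 87

Answer: 87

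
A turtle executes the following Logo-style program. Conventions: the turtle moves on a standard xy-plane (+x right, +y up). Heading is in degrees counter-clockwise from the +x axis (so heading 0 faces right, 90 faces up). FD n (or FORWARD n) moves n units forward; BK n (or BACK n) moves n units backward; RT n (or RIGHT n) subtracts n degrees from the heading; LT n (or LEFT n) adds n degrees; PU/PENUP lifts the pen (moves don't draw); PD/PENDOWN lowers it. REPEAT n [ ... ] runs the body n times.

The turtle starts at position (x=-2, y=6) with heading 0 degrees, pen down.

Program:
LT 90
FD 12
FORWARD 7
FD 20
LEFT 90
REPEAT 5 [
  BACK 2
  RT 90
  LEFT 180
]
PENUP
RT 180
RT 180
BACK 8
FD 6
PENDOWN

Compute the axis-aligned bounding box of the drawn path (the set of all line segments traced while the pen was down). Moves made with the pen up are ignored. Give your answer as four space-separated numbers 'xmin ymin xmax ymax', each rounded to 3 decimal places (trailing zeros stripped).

Executing turtle program step by step:
Start: pos=(-2,6), heading=0, pen down
LT 90: heading 0 -> 90
FD 12: (-2,6) -> (-2,18) [heading=90, draw]
FD 7: (-2,18) -> (-2,25) [heading=90, draw]
FD 20: (-2,25) -> (-2,45) [heading=90, draw]
LT 90: heading 90 -> 180
REPEAT 5 [
  -- iteration 1/5 --
  BK 2: (-2,45) -> (0,45) [heading=180, draw]
  RT 90: heading 180 -> 90
  LT 180: heading 90 -> 270
  -- iteration 2/5 --
  BK 2: (0,45) -> (0,47) [heading=270, draw]
  RT 90: heading 270 -> 180
  LT 180: heading 180 -> 0
  -- iteration 3/5 --
  BK 2: (0,47) -> (-2,47) [heading=0, draw]
  RT 90: heading 0 -> 270
  LT 180: heading 270 -> 90
  -- iteration 4/5 --
  BK 2: (-2,47) -> (-2,45) [heading=90, draw]
  RT 90: heading 90 -> 0
  LT 180: heading 0 -> 180
  -- iteration 5/5 --
  BK 2: (-2,45) -> (0,45) [heading=180, draw]
  RT 90: heading 180 -> 90
  LT 180: heading 90 -> 270
]
PU: pen up
RT 180: heading 270 -> 90
RT 180: heading 90 -> 270
BK 8: (0,45) -> (0,53) [heading=270, move]
FD 6: (0,53) -> (0,47) [heading=270, move]
PD: pen down
Final: pos=(0,47), heading=270, 8 segment(s) drawn

Segment endpoints: x in {-2, -2, -2, -2, -2, -2, 0, 0, 0}, y in {6, 18, 25, 45, 47}
xmin=-2, ymin=6, xmax=0, ymax=47

Answer: -2 6 0 47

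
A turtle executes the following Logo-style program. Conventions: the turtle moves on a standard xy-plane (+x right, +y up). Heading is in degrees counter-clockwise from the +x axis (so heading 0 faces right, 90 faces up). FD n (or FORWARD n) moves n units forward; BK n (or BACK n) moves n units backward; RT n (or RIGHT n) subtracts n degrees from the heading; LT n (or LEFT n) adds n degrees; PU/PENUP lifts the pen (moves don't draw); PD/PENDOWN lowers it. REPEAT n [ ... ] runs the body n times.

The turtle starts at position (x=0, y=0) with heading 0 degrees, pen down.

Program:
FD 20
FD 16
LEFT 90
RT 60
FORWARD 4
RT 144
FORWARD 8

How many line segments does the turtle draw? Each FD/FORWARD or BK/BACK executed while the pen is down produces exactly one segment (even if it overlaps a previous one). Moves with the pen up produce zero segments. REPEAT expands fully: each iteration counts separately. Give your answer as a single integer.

Answer: 4

Derivation:
Executing turtle program step by step:
Start: pos=(0,0), heading=0, pen down
FD 20: (0,0) -> (20,0) [heading=0, draw]
FD 16: (20,0) -> (36,0) [heading=0, draw]
LT 90: heading 0 -> 90
RT 60: heading 90 -> 30
FD 4: (36,0) -> (39.464,2) [heading=30, draw]
RT 144: heading 30 -> 246
FD 8: (39.464,2) -> (36.21,-5.308) [heading=246, draw]
Final: pos=(36.21,-5.308), heading=246, 4 segment(s) drawn
Segments drawn: 4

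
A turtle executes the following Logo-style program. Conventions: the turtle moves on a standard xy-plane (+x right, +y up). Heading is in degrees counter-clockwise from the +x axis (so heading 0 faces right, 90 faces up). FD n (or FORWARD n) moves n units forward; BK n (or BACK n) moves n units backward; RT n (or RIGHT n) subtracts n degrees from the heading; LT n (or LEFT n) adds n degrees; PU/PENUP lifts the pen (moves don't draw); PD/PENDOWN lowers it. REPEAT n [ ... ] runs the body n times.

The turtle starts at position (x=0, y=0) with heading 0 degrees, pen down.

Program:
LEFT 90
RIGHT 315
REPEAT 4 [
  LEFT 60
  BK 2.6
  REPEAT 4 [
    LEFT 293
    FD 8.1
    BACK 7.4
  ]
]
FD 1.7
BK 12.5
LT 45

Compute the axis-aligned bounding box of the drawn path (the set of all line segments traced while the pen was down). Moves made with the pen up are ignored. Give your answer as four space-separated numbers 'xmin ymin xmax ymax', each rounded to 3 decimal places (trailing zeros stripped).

Executing turtle program step by step:
Start: pos=(0,0), heading=0, pen down
LT 90: heading 0 -> 90
RT 315: heading 90 -> 135
REPEAT 4 [
  -- iteration 1/4 --
  LT 60: heading 135 -> 195
  BK 2.6: (0,0) -> (2.511,0.673) [heading=195, draw]
  REPEAT 4 [
    -- iteration 1/4 --
    LT 293: heading 195 -> 128
    FD 8.1: (2.511,0.673) -> (-2.475,7.056) [heading=128, draw]
    BK 7.4: (-2.475,7.056) -> (2.08,1.225) [heading=128, draw]
    -- iteration 2/4 --
    LT 293: heading 128 -> 61
    FD 8.1: (2.08,1.225) -> (6.007,8.309) [heading=61, draw]
    BK 7.4: (6.007,8.309) -> (2.42,1.837) [heading=61, draw]
    -- iteration 3/4 --
    LT 293: heading 61 -> 354
    FD 8.1: (2.42,1.837) -> (10.475,0.99) [heading=354, draw]
    BK 7.4: (10.475,0.99) -> (3.116,1.764) [heading=354, draw]
    -- iteration 4/4 --
    LT 293: heading 354 -> 287
    FD 8.1: (3.116,1.764) -> (5.484,-5.982) [heading=287, draw]
    BK 7.4: (5.484,-5.982) -> (3.321,1.094) [heading=287, draw]
  ]
  -- iteration 2/4 --
  LT 60: heading 287 -> 347
  BK 2.6: (3.321,1.094) -> (0.787,1.679) [heading=347, draw]
  REPEAT 4 [
    -- iteration 1/4 --
    LT 293: heading 347 -> 280
    FD 8.1: (0.787,1.679) -> (2.194,-6.298) [heading=280, draw]
    BK 7.4: (2.194,-6.298) -> (0.909,0.99) [heading=280, draw]
    -- iteration 2/4 --
    LT 293: heading 280 -> 213
    FD 8.1: (0.909,0.99) -> (-5.884,-3.422) [heading=213, draw]
    BK 7.4: (-5.884,-3.422) -> (0.322,0.608) [heading=213, draw]
    -- iteration 3/4 --
    LT 293: heading 213 -> 146
    FD 8.1: (0.322,0.608) -> (-6.393,5.138) [heading=146, draw]
    BK 7.4: (-6.393,5.138) -> (-0.259,1) [heading=146, draw]
    -- iteration 4/4 --
    LT 293: heading 146 -> 79
    FD 8.1: (-0.259,1) -> (1.287,8.951) [heading=79, draw]
    BK 7.4: (1.287,8.951) -> (-0.125,1.687) [heading=79, draw]
  ]
  -- iteration 3/4 --
  LT 60: heading 79 -> 139
  BK 2.6: (-0.125,1.687) -> (1.837,-0.019) [heading=139, draw]
  REPEAT 4 [
    -- iteration 1/4 --
    LT 293: heading 139 -> 72
    FD 8.1: (1.837,-0.019) -> (4.34,7.685) [heading=72, draw]
    BK 7.4: (4.34,7.685) -> (2.054,0.647) [heading=72, draw]
    -- iteration 2/4 --
    LT 293: heading 72 -> 5
    FD 8.1: (2.054,0.647) -> (10.123,1.353) [heading=5, draw]
    BK 7.4: (10.123,1.353) -> (2.751,0.708) [heading=5, draw]
    -- iteration 3/4 --
    LT 293: heading 5 -> 298
    FD 8.1: (2.751,0.708) -> (6.554,-6.444) [heading=298, draw]
    BK 7.4: (6.554,-6.444) -> (3.08,0.09) [heading=298, draw]
    -- iteration 4/4 --
    LT 293: heading 298 -> 231
    FD 8.1: (3.08,0.09) -> (-2.018,-6.205) [heading=231, draw]
    BK 7.4: (-2.018,-6.205) -> (2.639,-0.454) [heading=231, draw]
  ]
  -- iteration 4/4 --
  LT 60: heading 231 -> 291
  BK 2.6: (2.639,-0.454) -> (1.707,1.973) [heading=291, draw]
  REPEAT 4 [
    -- iteration 1/4 --
    LT 293: heading 291 -> 224
    FD 8.1: (1.707,1.973) -> (-4.119,-3.653) [heading=224, draw]
    BK 7.4: (-4.119,-3.653) -> (1.204,1.487) [heading=224, draw]
    -- iteration 2/4 --
    LT 293: heading 224 -> 157
    FD 8.1: (1.204,1.487) -> (-6.252,4.652) [heading=157, draw]
    BK 7.4: (-6.252,4.652) -> (0.559,1.761) [heading=157, draw]
    -- iteration 3/4 --
    LT 293: heading 157 -> 90
    FD 8.1: (0.559,1.761) -> (0.559,9.861) [heading=90, draw]
    BK 7.4: (0.559,9.861) -> (0.559,2.461) [heading=90, draw]
    -- iteration 4/4 --
    LT 293: heading 90 -> 23
    FD 8.1: (0.559,2.461) -> (8.015,5.625) [heading=23, draw]
    BK 7.4: (8.015,5.625) -> (1.204,2.734) [heading=23, draw]
  ]
]
FD 1.7: (1.204,2.734) -> (2.769,3.398) [heading=23, draw]
BK 12.5: (2.769,3.398) -> (-8.738,-1.486) [heading=23, draw]
LT 45: heading 23 -> 68
Final: pos=(-8.738,-1.486), heading=68, 38 segment(s) drawn

Segment endpoints: x in {-8.738, -6.393, -6.252, -5.884, -4.119, -2.475, -2.018, -0.259, -0.125, 0, 0.322, 0.559, 0.559, 0.559, 0.787, 0.909, 1.204, 1.204, 1.287, 1.707, 1.837, 2.054, 2.08, 2.194, 2.42, 2.511, 2.639, 2.751, 2.769, 3.08, 3.116, 3.321, 4.34, 5.484, 6.007, 6.554, 8.015, 10.123, 10.475}, y in {-6.444, -6.298, -6.205, -5.982, -3.653, -3.422, -1.486, -0.454, -0.019, 0, 0.09, 0.608, 0.647, 0.673, 0.708, 0.99, 0.99, 1, 1.094, 1.225, 1.353, 1.487, 1.679, 1.687, 1.761, 1.764, 1.837, 1.973, 2.461, 2.734, 3.398, 4.652, 5.138, 5.625, 7.056, 7.685, 8.309, 8.951, 9.861}
xmin=-8.738, ymin=-6.444, xmax=10.475, ymax=9.861

Answer: -8.738 -6.444 10.475 9.861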